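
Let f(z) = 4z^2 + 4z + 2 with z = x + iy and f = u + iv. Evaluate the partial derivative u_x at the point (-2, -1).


Step 1: f(z) = 4(x+iy)^2 + 4(x+iy) + 2
Step 2: u = 4(x^2 - y^2) + 4x + 2
Step 3: u_x = 8x + 4
Step 4: At (-2, -1): u_x = -16 + 4 = -12

-12


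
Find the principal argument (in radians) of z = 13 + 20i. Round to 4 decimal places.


Step 1: z = 13 + 20i
Step 2: arg(z) = atan2(20, 13)
Step 3: arg(z) = 0.9944

0.9944


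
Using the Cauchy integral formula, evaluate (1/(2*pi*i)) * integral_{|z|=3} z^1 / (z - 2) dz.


Step 1: f(z) = z^1, a = 2 is inside |z| = 3
Step 2: By Cauchy integral formula: (1/(2pi*i)) * integral = f(a)
Step 3: f(2) = 2^1 = 2

2


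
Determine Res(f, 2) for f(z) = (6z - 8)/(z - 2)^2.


Step 1: Pole of order 2 at z = 2
Step 2: Res = lim d/dz [(z - 2)^2 * f(z)] as z -> 2
Step 3: (z - 2)^2 * f(z) = 6z - 8
Step 4: d/dz[6z - 8] = 6

6


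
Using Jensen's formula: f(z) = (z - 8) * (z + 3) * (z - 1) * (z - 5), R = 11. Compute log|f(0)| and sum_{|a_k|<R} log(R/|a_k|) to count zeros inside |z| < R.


Jensen's formula: (1/2pi)*integral log|f(Re^it)|dt = log|f(0)| + sum_{|a_k|<R} log(R/|a_k|)
Step 1: f(0) = (-8) * 3 * (-1) * (-5) = -120
Step 2: log|f(0)| = log|8| + log|-3| + log|1| + log|5| = 4.7875
Step 3: Zeros inside |z| < 11: 8, -3, 1, 5
Step 4: Jensen sum = log(11/8) + log(11/3) + log(11/1) + log(11/5) = 4.8041
Step 5: n(R) = number of terms in the Jensen sum = count of zeros inside |z| < 11 = 4

4


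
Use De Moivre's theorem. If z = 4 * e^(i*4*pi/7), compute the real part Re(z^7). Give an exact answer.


Step 1: By De Moivre's theorem, z^7 = 4^7 * e^(i*7*4*pi/7) = 16384 * (cos(4*pi) + i*sin(4*pi))
Step 2: |z|^7 = 4^7 = 16384
Step 3: Reduce the angle mod 2*pi: 4*pi - 4*pi = 0
Step 4: cos(0) = 1
Step 5: Re(z^7) = 16384 * 1 = 16384

16384


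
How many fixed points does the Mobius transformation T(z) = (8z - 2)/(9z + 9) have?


Step 1: Fixed points satisfy T(z) = z
Step 2: 9z^2 + z + 2 = 0
Step 3: Discriminant = 1^2 - 4*9*2 = -71
Step 4: Number of fixed points = 2

2


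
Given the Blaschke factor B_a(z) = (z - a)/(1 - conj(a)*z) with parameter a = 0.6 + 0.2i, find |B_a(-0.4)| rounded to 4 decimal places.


Step 1: Numerator z0 - a = -0.4 - (0.6 + 0.2i) = -1 - 0.2i
Step 2: Denominator 1 - conj(a)*z0 = 1 - (0.6 - 0.2i)*(-0.4) = 1.24 - 0.08i
Step 3: |z0 - a|^2 = (-1)^2 + (-0.2)^2 = 1.04; |1 - conj(a)*z0|^2 = 1.24^2 + (-0.08)^2 = 1.544
Step 4: |B_a(-0.4)| = sqrt(1.04 / 1.544) = sqrt(0.673575)
Step 5: = 0.8207

0.8207


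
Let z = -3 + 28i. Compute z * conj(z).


Step 1: conj(z) = -3 - 28i
Step 2: z * conj(z) = (-3)^2 + 28^2
Step 3: = 9 + 784 = 793

793


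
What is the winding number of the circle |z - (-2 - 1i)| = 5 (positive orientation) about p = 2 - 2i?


Step 1: Center c = (-2, -1), radius = 5
Step 2: |p - c|^2 = 4^2 + (-1)^2 = 17
Step 3: r^2 = 25
Step 4: |p-c| < r so winding number = 1

1


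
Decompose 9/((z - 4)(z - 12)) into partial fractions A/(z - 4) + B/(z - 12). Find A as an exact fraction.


Step 1: Multiply both sides by (z - 4) and set z = 4
Step 2: A = 9 / (4 - 12)
Step 3: A = 9 / (-8)
Step 4: A = -9/8

-9/8


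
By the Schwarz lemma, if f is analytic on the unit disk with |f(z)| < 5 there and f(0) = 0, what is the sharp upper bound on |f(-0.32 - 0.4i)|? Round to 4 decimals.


Step 1: g = f/5 maps D -> D with g(0) = 0, so by the Schwarz lemma |g(z)| <= |z|, i.e. |f(z)| <= 5|z|; this is sharp (f(z) = 5z).
Step 2: |z0|^2 = (-0.32)^2 + (-0.4)^2 = 0.2624
Step 3: |z0| = sqrt(0.2624) = 0.51225
Step 4: Best bound = 5 * |z0| = 5 * 0.51225 = 2.5612

2.5612


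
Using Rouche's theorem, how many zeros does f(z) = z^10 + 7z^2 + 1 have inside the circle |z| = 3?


Step 1: On |z| = 3 the three terms have sizes |z^10| = 3^10 = 59049, |7z^2| = 7*3^2 = 63, |1| = 1
Step 2: The dominant term is g(z) = z^10; let h(z) = 7z^2 + 1 so f = g + h
Step 3: On |z| = 3: |g| = 59049 and |h| <= 63 + 1 = 64
Step 4: Since 59049 > 64, |h| < |g| on |z| = 3, so by Rouche f has the same number of zeros as g inside |z| < 3
Step 5: g(z) = z^10 has 10 zeros (all at the origin) inside |z| < 3. Answer = 10

10


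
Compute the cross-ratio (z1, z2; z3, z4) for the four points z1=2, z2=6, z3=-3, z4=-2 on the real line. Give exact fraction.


Step 1: (z1-z3)(z2-z4) = 5 * 8 = 40
Step 2: (z1-z4)(z2-z3) = 4 * 9 = 36
Step 3: Cross-ratio = 40/36 = 10/9

10/9


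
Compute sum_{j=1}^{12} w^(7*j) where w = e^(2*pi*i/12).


Step 1: The sum sum_{j=1}^{n} w^(k*j) equals n if n | k, else 0.
Step 2: Here n = 12, k = 7
Step 3: Does n divide k? 12 | 7 -> False
Step 4: Sum = 0

0


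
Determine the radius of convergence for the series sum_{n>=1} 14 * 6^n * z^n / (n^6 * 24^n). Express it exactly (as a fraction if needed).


Step 1: General term a_n = 14 * 6^n / (n^6 * 24^n)
Step 2: By the root test, |a_n|^(1/n) = 14^(1/n) * 6 / (n^(6/n) * 24) -> 6/24 as n -> infinity (since 14^(1/n) -> 1 and n^(6/n) -> 1)
Step 3: R = 1/lim|a_n|^(1/n) = 24/6 = 4

4


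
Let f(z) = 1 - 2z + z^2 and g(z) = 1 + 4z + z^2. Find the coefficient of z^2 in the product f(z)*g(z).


Step 1: z^2 term in f*g comes from: (1)*(z^2) + (-2z)*(4z) + (z^2)*(1)
Step 2: = 1 - 8 + 1
Step 3: = -6

-6


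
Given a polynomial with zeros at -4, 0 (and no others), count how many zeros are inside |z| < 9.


Step 1: Check each root:
  z = -4: |-4| = 4 < 9
  z = 0: |0| = 0 < 9
Step 2: Count = 2

2


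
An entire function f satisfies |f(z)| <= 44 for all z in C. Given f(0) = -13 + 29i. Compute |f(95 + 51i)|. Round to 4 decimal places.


Step 1: By Liouville's theorem, a bounded entire function is constant.
Step 2: f(z) = f(0) = -13 + 29i for all z.
Step 3: |f(w)| = |-13 + 29i| = sqrt(169 + 841)
Step 4: = 31.7805

31.7805


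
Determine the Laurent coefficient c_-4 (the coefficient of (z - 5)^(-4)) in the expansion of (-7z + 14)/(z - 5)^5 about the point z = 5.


Step 1: Write the numerator in powers of (z - 5): -7z + 14 = -7(z - 5) + (-7*5 + 14) = -7(z - 5) - 21
Step 2: Divide by (z - 5)^5: f(z) = -21(z - 5)^(-5) - 7(z - 5)^(-4)
Step 3: This finite sum is the Laurent series of f about z = 5.
Step 4: Coefficient of (z - 5)^(-4) = coefficient of (z - 5) in the re-centred numerator = -7

-7


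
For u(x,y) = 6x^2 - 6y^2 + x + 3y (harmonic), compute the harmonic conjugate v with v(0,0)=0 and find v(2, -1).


Step 1: v_x = -u_y = 12y - 3
Step 2: v_y = u_x = 12x + 1
Step 3: v = 12xy - 3x + y + C
Step 4: v(0,0) = 0 => C = 0
Step 5: v(2, -1) = -31

-31


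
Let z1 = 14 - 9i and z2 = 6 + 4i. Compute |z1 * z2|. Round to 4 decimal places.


Step 1: |z1| = sqrt(14^2 + (-9)^2) = sqrt(277)
Step 2: |z2| = sqrt(6^2 + 4^2) = sqrt(52)
Step 3: |z1*z2| = |z1|*|z2| = sqrt(277) * sqrt(52) = sqrt(277 * 52) = sqrt(14404)
Step 4: = 120.0167

120.0167


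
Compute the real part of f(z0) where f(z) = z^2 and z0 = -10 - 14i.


Step 1: z0 = -10 - 14i
Step 2: z0^2 = (-10)^2 - (-14)^2 + 280i
Step 3: real part = 100 - 196 = -96

-96


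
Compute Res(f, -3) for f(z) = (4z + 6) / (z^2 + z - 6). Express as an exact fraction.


Step 1: Q(z) = z^2 + z - 6 = (z + 3)(z - 2)
Step 2: Q'(z) = 2z + 1
Step 3: Q'(-3) = -5, P(-3) = -6
Step 4: Res = P(-3)/Q'(-3) = -6/(-5) = 6/5

6/5


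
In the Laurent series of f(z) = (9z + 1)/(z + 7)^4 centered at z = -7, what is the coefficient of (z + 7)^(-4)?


Step 1: Write the numerator in powers of (z + 7): 9z + 1 = 9(z + 7) + (9*(-7) + 1) = 9(z + 7) - 62
Step 2: Divide by (z + 7)^4: f(z) = -62(z + 7)^(-4) + 9(z + 7)^(-3)
Step 3: This finite sum is the Laurent series of f about z = -7.
Step 4: Coefficient of (z + 7)^(-4) = 9*(-7) + 1 = -62

-62


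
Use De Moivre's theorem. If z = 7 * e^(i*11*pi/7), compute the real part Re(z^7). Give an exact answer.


Step 1: By De Moivre's theorem, z^7 = 7^7 * e^(i*7*11*pi/7) = 823543 * (cos(11*pi) + i*sin(11*pi))
Step 2: |z|^7 = 7^7 = 823543
Step 3: Reduce the angle mod 2*pi: 11*pi - 10*pi = pi
Step 4: cos(pi) = -1
Step 5: Re(z^7) = 823543 * (-1) = -823543

-823543


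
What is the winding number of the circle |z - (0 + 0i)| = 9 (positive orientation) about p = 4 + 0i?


Step 1: Center c = (0, 0), radius = 9
Step 2: |p - c|^2 = 4^2 + 0^2 = 16
Step 3: r^2 = 81
Step 4: |p-c| < r so winding number = 1

1


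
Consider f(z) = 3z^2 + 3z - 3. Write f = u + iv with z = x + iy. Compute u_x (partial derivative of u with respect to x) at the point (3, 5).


Step 1: f(z) = 3(x+iy)^2 + 3(x+iy) - 3
Step 2: u = 3(x^2 - y^2) + 3x - 3
Step 3: u_x = 6x + 3
Step 4: At (3, 5): u_x = 18 + 3 = 21

21


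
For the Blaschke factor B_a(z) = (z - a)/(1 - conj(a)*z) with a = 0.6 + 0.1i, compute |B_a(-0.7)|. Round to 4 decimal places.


Step 1: Numerator z0 - a = -0.7 - (0.6 + 0.1i) = -1.3 - 0.1i
Step 2: Denominator 1 - conj(a)*z0 = 1 - (0.6 - 0.1i)*(-0.7) = 1.42 - 0.07i
Step 3: |z0 - a|^2 = (-1.3)^2 + (-0.1)^2 = 1.7; |1 - conj(a)*z0|^2 = 1.42^2 + (-0.07)^2 = 2.0213
Step 4: |B_a(-0.7)| = sqrt(1.7 / 2.0213) = sqrt(0.841043)
Step 5: = 0.9171

0.9171


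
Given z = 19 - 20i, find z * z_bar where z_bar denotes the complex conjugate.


Step 1: conj(z) = 19 + 20i
Step 2: z * conj(z) = 19^2 + (-20)^2
Step 3: = 361 + 400 = 761

761


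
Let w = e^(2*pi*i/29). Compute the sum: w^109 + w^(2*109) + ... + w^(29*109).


Step 1: The sum sum_{j=1}^{n} w^(k*j) equals n if n | k, else 0.
Step 2: Here n = 29, k = 109
Step 3: Does n divide k? 29 | 109 -> False
Step 4: Sum = 0

0


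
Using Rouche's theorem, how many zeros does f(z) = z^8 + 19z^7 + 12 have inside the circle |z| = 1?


Step 1: On |z| = 1 the three terms have sizes |z^8| = 1^8 = 1, |19z^7| = 19*1^7 = 19, |12| = 12
Step 2: The dominant term is g(z) = 19z^7; let h(z) = z^8 + 12 so f = g + h
Step 3: On |z| = 1: |g| = 19 and |h| <= 1 + 12 = 13
Step 4: Since 19 > 13, |h| < |g| on |z| = 1, so by Rouche f has the same number of zeros as g inside |z| < 1
Step 5: g(z) = 19z^7 has 7 zeros (at the origin, multiplicity 7) inside |z| < 1. Answer = 7

7


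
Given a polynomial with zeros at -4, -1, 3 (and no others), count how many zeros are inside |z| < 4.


Step 1: Check each root:
  z = -4: |-4| = 4 >= 4
  z = -1: |-1| = 1 < 4
  z = 3: |3| = 3 < 4
Step 2: Count = 2

2


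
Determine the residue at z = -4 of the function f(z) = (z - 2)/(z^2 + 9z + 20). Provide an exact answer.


Step 1: Q(z) = z^2 + 9z + 20 = (z + 4)(z + 5)
Step 2: Q'(z) = 2z + 9
Step 3: Q'(-4) = 1, P(-4) = -6
Step 4: Res = P(-4)/Q'(-4) = -6/1 = -6

-6


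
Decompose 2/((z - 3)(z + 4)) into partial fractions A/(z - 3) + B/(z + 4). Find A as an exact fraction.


Step 1: Multiply both sides by (z - 3) and set z = 3
Step 2: A = 2 / (3 + 4)
Step 3: A = 2 / 7
Step 4: A = 2/7

2/7


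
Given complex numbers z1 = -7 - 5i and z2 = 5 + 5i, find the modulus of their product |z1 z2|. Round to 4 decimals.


Step 1: |z1| = sqrt((-7)^2 + (-5)^2) = sqrt(74)
Step 2: |z2| = sqrt(5^2 + 5^2) = sqrt(50)
Step 3: |z1*z2| = |z1|*|z2| = sqrt(74) * sqrt(50) = sqrt(74 * 50) = sqrt(3700)
Step 4: = 60.8276

60.8276


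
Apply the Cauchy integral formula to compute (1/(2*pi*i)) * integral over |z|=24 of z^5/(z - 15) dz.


Step 1: f(z) = z^5, a = 15 is inside |z| = 24
Step 2: By Cauchy integral formula: (1/(2pi*i)) * integral = f(a)
Step 3: f(15) = 15^5 = 759375

759375


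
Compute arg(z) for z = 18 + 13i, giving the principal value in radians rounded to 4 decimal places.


Step 1: z = 18 + 13i
Step 2: arg(z) = atan2(13, 18)
Step 3: arg(z) = 0.6255

0.6255


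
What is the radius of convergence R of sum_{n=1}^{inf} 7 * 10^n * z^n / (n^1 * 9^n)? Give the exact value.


Step 1: General term a_n = 7 * 10^n / (n^1 * 9^n)
Step 2: By the root test, |a_n|^(1/n) = 7^(1/n) * 10 / (n^(1/n) * 9) -> 10/9 as n -> infinity (since 7^(1/n) -> 1 and n^(1/n) -> 1)
Step 3: R = 1/lim|a_n|^(1/n) = 9/10

9/10


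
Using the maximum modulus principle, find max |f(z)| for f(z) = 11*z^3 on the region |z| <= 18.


Step 1: On |z| = 18, |f(z)| = 11 * |z|^3 = 11 * 18^3
Step 2: By maximum modulus principle, maximum is on boundary.
Step 3: Maximum = 11 * 5832 = 64152

64152


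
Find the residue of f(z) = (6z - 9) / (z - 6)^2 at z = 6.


Step 1: Pole of order 2 at z = 6
Step 2: Res = lim d/dz [(z - 6)^2 * f(z)] as z -> 6
Step 3: (z - 6)^2 * f(z) = 6z - 9
Step 4: d/dz[6z - 9] = 6

6


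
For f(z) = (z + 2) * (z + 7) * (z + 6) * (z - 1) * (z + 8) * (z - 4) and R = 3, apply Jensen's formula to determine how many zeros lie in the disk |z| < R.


Jensen's formula: (1/2pi)*integral log|f(Re^it)|dt = log|f(0)| + sum_{|a_k|<R} log(R/|a_k|)
Step 1: f(0) = 2 * 7 * 6 * (-1) * 8 * (-4) = 2688
Step 2: log|f(0)| = log|-2| + log|-7| + log|-6| + log|1| + log|-8| + log|4| = 7.8966
Step 3: Zeros inside |z| < 3: -2, 1
Step 4: Jensen sum = log(3/2) + log(3/1) = 1.5041
Step 5: n(R) = number of terms in the Jensen sum = count of zeros inside |z| < 3 = 2

2


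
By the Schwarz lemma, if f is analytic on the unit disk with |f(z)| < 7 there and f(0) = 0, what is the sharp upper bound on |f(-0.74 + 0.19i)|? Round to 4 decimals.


Step 1: g = f/7 maps D -> D with g(0) = 0, so by the Schwarz lemma |g(z)| <= |z|, i.e. |f(z)| <= 7|z|; this is sharp (f(z) = 7z).
Step 2: |z0|^2 = (-0.74)^2 + 0.19^2 = 0.5837
Step 3: |z0| = sqrt(0.5837) = 0.764003
Step 4: Best bound = 7 * |z0| = 7 * 0.764003 = 5.348

5.348


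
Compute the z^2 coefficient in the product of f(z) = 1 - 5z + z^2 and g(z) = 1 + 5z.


Step 1: z^2 term in f*g comes from: (1)*(0) + (-5z)*(5z) + (z^2)*(1)
Step 2: = 0 - 25 + 1
Step 3: = -24

-24


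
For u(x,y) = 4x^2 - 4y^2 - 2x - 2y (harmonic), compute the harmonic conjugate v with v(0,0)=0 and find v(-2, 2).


Step 1: v_x = -u_y = 8y + 2
Step 2: v_y = u_x = 8x - 2
Step 3: v = 8xy + 2x - 2y + C
Step 4: v(0,0) = 0 => C = 0
Step 5: v(-2, 2) = -40

-40


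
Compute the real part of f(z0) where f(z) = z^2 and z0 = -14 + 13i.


Step 1: z0 = -14 + 13i
Step 2: z0^2 = (-14)^2 - 13^2 - 364i
Step 3: real part = 196 - 169 = 27

27


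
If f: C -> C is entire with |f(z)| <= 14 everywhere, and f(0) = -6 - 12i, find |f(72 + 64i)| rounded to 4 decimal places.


Step 1: By Liouville's theorem, a bounded entire function is constant.
Step 2: f(z) = f(0) = -6 - 12i for all z.
Step 3: |f(w)| = |-6 - 12i| = sqrt(36 + 144)
Step 4: = 13.4164

13.4164


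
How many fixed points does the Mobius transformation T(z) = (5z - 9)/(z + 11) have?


Step 1: Fixed points satisfy T(z) = z
Step 2: z^2 + 6z + 9 = 0
Step 3: Discriminant = 6^2 - 4*1*9 = 0
Step 4: Number of fixed points = 1

1


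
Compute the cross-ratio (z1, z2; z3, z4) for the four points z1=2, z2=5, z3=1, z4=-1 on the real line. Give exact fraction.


Step 1: (z1-z3)(z2-z4) = 1 * 6 = 6
Step 2: (z1-z4)(z2-z3) = 3 * 4 = 12
Step 3: Cross-ratio = 6/12 = 1/2

1/2


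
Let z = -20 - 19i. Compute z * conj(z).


Step 1: conj(z) = -20 + 19i
Step 2: z * conj(z) = (-20)^2 + (-19)^2
Step 3: = 400 + 361 = 761

761


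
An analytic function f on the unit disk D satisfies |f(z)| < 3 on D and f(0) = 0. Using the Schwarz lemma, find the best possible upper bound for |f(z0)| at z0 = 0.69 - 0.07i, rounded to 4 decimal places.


Step 1: g = f/3 maps D -> D with g(0) = 0, so by the Schwarz lemma |g(z)| <= |z|, i.e. |f(z)| <= 3|z|; this is sharp (f(z) = 3z).
Step 2: |z0|^2 = 0.69^2 + (-0.07)^2 = 0.481
Step 3: |z0| = sqrt(0.481) = 0.693542
Step 4: Best bound = 3 * |z0| = 3 * 0.693542 = 2.0806

2.0806


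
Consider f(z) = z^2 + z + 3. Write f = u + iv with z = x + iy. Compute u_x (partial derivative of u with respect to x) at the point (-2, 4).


Step 1: f(z) = (x+iy)^2 + (x+iy) + 3
Step 2: u = (x^2 - y^2) + x + 3
Step 3: u_x = 2x + 1
Step 4: At (-2, 4): u_x = -4 + 1 = -3

-3


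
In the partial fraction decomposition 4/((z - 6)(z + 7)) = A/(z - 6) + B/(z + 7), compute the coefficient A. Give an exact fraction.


Step 1: Multiply both sides by (z - 6) and set z = 6
Step 2: A = 4 / (6 + 7)
Step 3: A = 4 / 13
Step 4: A = 4/13

4/13


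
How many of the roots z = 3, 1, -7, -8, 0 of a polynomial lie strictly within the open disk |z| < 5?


Step 1: Check each root:
  z = 3: |3| = 3 < 5
  z = 1: |1| = 1 < 5
  z = -7: |-7| = 7 >= 5
  z = -8: |-8| = 8 >= 5
  z = 0: |0| = 0 < 5
Step 2: Count = 3

3


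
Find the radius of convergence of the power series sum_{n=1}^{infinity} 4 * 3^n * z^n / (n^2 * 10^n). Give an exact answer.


Step 1: General term a_n = 4 * 3^n / (n^2 * 10^n)
Step 2: By the root test, |a_n|^(1/n) = 4^(1/n) * 3 / (n^(2/n) * 10) -> 3/10 as n -> infinity (since 4^(1/n) -> 1 and n^(2/n) -> 1)
Step 3: R = 1/lim|a_n|^(1/n) = 10/3

10/3


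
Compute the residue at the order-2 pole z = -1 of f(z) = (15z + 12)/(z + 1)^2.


Step 1: Pole of order 2 at z = -1
Step 2: Res = lim d/dz [(z + 1)^2 * f(z)] as z -> -1
Step 3: (z + 1)^2 * f(z) = 15z + 12
Step 4: d/dz[15z + 12] = 15

15


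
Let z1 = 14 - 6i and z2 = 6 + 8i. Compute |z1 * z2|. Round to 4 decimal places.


Step 1: |z1| = sqrt(14^2 + (-6)^2) = sqrt(232)
Step 2: |z2| = sqrt(6^2 + 8^2) = sqrt(100)
Step 3: |z1*z2| = |z1|*|z2| = sqrt(232) * sqrt(100) = sqrt(232 * 100) = sqrt(23200)
Step 4: = 152.3155

152.3155


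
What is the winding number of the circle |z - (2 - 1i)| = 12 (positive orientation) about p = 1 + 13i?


Step 1: Center c = (2, -1), radius = 12
Step 2: |p - c|^2 = (-1)^2 + 14^2 = 197
Step 3: r^2 = 144
Step 4: |p-c| > r so winding number = 0

0


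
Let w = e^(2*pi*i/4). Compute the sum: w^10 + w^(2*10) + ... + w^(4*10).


Step 1: The sum sum_{j=1}^{n} w^(k*j) equals n if n | k, else 0.
Step 2: Here n = 4, k = 10
Step 3: Does n divide k? 4 | 10 -> False
Step 4: Sum = 0

0


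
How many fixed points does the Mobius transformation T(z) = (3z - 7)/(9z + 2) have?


Step 1: Fixed points satisfy T(z) = z
Step 2: 9z^2 - z + 7 = 0
Step 3: Discriminant = (-1)^2 - 4*9*7 = -251
Step 4: Number of fixed points = 2

2


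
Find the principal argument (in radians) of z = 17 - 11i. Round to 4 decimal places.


Step 1: z = 17 - 11i
Step 2: arg(z) = atan2(-11, 17)
Step 3: arg(z) = -0.5743

-0.5743


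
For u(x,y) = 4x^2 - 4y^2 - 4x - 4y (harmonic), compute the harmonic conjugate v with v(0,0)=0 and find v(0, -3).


Step 1: v_x = -u_y = 8y + 4
Step 2: v_y = u_x = 8x - 4
Step 3: v = 8xy + 4x - 4y + C
Step 4: v(0,0) = 0 => C = 0
Step 5: v(0, -3) = 12

12


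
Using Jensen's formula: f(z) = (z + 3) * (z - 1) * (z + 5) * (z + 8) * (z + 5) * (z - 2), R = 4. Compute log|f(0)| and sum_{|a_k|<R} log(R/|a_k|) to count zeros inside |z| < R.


Jensen's formula: (1/2pi)*integral log|f(Re^it)|dt = log|f(0)| + sum_{|a_k|<R} log(R/|a_k|)
Step 1: f(0) = 3 * (-1) * 5 * 8 * 5 * (-2) = 1200
Step 2: log|f(0)| = log|-3| + log|1| + log|-5| + log|-8| + log|-5| + log|2| = 7.0901
Step 3: Zeros inside |z| < 4: -3, 1, 2
Step 4: Jensen sum = log(4/3) + log(4/1) + log(4/2) = 2.3671
Step 5: n(R) = number of terms in the Jensen sum = count of zeros inside |z| < 4 = 3

3


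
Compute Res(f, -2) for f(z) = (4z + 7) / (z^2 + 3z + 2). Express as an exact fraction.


Step 1: Q(z) = z^2 + 3z + 2 = (z + 2)(z + 1)
Step 2: Q'(z) = 2z + 3
Step 3: Q'(-2) = -1, P(-2) = -1
Step 4: Res = P(-2)/Q'(-2) = -1/(-1) = 1

1


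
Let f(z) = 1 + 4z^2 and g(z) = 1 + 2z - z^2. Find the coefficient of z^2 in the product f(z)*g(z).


Step 1: z^2 term in f*g comes from: (1)*(-z^2) + (0)*(2z) + (4z^2)*(1)
Step 2: = -1 + 0 + 4
Step 3: = 3

3


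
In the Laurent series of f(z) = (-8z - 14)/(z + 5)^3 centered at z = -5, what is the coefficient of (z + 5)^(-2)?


Step 1: Write the numerator in powers of (z + 5): -8z - 14 = -8(z + 5) + (-8*(-5) - 14) = -8(z + 5) + 26
Step 2: Divide by (z + 5)^3: f(z) = 26(z + 5)^(-3) - 8(z + 5)^(-2)
Step 3: This finite sum is the Laurent series of f about z = -5.
Step 4: Coefficient of (z + 5)^(-2) = coefficient of (z + 5) in the re-centred numerator = -8

-8


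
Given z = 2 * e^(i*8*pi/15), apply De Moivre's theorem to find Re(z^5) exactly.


Step 1: By De Moivre's theorem, z^5 = 2^5 * e^(i*5*8*pi/15) = 32 * (cos(8*pi/3) + i*sin(8*pi/3))
Step 2: |z|^5 = 2^5 = 32
Step 3: Reduce the angle mod 2*pi: 8*pi/3 - 2*pi = 2*pi/3
Step 4: cos(2*pi/3) = -1/2
Step 5: Re(z^5) = 32 * (-1/2) = -16

-16


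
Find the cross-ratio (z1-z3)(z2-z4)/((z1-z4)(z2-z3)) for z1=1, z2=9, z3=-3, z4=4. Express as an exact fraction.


Step 1: (z1-z3)(z2-z4) = 4 * 5 = 20
Step 2: (z1-z4)(z2-z3) = (-3) * 12 = -36
Step 3: Cross-ratio = -20/36 = -5/9

-5/9


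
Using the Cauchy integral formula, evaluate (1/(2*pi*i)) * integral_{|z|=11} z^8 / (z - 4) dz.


Step 1: f(z) = z^8, a = 4 is inside |z| = 11
Step 2: By Cauchy integral formula: (1/(2pi*i)) * integral = f(a)
Step 3: f(4) = 4^8 = 65536

65536


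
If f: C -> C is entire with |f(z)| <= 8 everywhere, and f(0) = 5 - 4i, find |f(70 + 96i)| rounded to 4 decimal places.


Step 1: By Liouville's theorem, a bounded entire function is constant.
Step 2: f(z) = f(0) = 5 - 4i for all z.
Step 3: |f(w)| = |5 - 4i| = sqrt(25 + 16)
Step 4: = 6.4031

6.4031


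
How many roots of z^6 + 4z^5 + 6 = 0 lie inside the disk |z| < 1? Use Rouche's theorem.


Step 1: On |z| = 1 the three terms have sizes |z^6| = 1^6 = 1, |4z^5| = 4*1^5 = 4, |6| = 6
Step 2: The dominant term is g(z) = 6; let h(z) = z^6 + 4z^5 so f = g + h
Step 3: On |z| = 1: |g| = 6 and |h| <= 1 + 4 = 5
Step 4: Since 6 > 5, |h| < |g| on |z| = 1, so by Rouche f has the same number of zeros as g inside |z| < 1
Step 5: g(z) = 6 is a nonzero constant with no zeros inside |z| < 1. Answer = 0

0


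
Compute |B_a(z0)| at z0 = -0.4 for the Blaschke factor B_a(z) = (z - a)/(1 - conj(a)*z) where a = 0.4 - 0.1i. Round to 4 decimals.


Step 1: Numerator z0 - a = -0.4 - (0.4 - 0.1i) = -0.8 + 0.1i
Step 2: Denominator 1 - conj(a)*z0 = 1 - (0.4 + 0.1i)*(-0.4) = 1.16 + 0.04i
Step 3: |z0 - a|^2 = (-0.8)^2 + 0.1^2 = 0.65; |1 - conj(a)*z0|^2 = 1.16^2 + 0.04^2 = 1.3472
Step 4: |B_a(-0.4)| = sqrt(0.65 / 1.3472) = sqrt(0.482482)
Step 5: = 0.6946

0.6946


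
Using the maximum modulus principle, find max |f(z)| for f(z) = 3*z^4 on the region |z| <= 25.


Step 1: On |z| = 25, |f(z)| = 3 * |z|^4 = 3 * 25^4
Step 2: By maximum modulus principle, maximum is on boundary.
Step 3: Maximum = 3 * 390625 = 1171875

1171875


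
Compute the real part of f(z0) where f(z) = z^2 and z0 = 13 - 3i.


Step 1: z0 = 13 - 3i
Step 2: z0^2 = 13^2 - (-3)^2 - 78i
Step 3: real part = 169 - 9 = 160

160


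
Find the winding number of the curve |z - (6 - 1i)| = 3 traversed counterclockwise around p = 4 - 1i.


Step 1: Center c = (6, -1), radius = 3
Step 2: |p - c|^2 = (-2)^2 + 0^2 = 4
Step 3: r^2 = 9
Step 4: |p-c| < r so winding number = 1

1


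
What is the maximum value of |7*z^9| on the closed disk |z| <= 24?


Step 1: On |z| = 24, |f(z)| = 7 * |z|^9 = 7 * 24^9
Step 2: By maximum modulus principle, maximum is on boundary.
Step 3: Maximum = 7 * 2641807540224 = 18492652781568

18492652781568


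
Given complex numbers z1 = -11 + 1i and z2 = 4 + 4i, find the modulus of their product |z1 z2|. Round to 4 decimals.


Step 1: |z1| = sqrt((-11)^2 + 1^2) = sqrt(122)
Step 2: |z2| = sqrt(4^2 + 4^2) = sqrt(32)
Step 3: |z1*z2| = |z1|*|z2| = sqrt(122) * sqrt(32) = sqrt(122 * 32) = sqrt(3904)
Step 4: = 62.482

62.482


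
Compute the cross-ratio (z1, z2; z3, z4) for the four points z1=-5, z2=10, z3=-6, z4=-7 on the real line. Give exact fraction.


Step 1: (z1-z3)(z2-z4) = 1 * 17 = 17
Step 2: (z1-z4)(z2-z3) = 2 * 16 = 32
Step 3: Cross-ratio = 17/32 = 17/32

17/32


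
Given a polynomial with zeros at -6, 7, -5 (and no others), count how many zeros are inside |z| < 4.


Step 1: Check each root:
  z = -6: |-6| = 6 >= 4
  z = 7: |7| = 7 >= 4
  z = -5: |-5| = 5 >= 4
Step 2: Count = 0

0


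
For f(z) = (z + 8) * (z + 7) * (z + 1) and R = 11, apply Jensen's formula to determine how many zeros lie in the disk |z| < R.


Jensen's formula: (1/2pi)*integral log|f(Re^it)|dt = log|f(0)| + sum_{|a_k|<R} log(R/|a_k|)
Step 1: f(0) = 8 * 7 * 1 = 56
Step 2: log|f(0)| = log|-8| + log|-7| + log|-1| = 4.0254
Step 3: Zeros inside |z| < 11: -8, -7, -1
Step 4: Jensen sum = log(11/8) + log(11/7) + log(11/1) = 3.1683
Step 5: n(R) = number of terms in the Jensen sum = count of zeros inside |z| < 11 = 3

3


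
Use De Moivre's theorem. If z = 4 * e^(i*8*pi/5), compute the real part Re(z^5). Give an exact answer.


Step 1: By De Moivre's theorem, z^5 = 4^5 * e^(i*5*8*pi/5) = 1024 * (cos(8*pi) + i*sin(8*pi))
Step 2: |z|^5 = 4^5 = 1024
Step 3: Reduce the angle mod 2*pi: 8*pi - 8*pi = 0
Step 4: cos(0) = 1
Step 5: Re(z^5) = 1024 * 1 = 1024

1024


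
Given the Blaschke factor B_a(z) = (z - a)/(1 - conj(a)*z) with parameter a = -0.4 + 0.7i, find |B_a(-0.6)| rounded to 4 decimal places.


Step 1: Numerator z0 - a = -0.6 - (-0.4 + 0.7i) = -0.2 - 0.7i
Step 2: Denominator 1 - conj(a)*z0 = 1 - (-0.4 - 0.7i)*(-0.6) = 0.76 - 0.42i
Step 3: |z0 - a|^2 = (-0.2)^2 + (-0.7)^2 = 0.53; |1 - conj(a)*z0|^2 = 0.76^2 + (-0.42)^2 = 0.754
Step 4: |B_a(-0.6)| = sqrt(0.53 / 0.754) = sqrt(0.702918)
Step 5: = 0.8384

0.8384


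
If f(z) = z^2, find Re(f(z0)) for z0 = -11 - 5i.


Step 1: z0 = -11 - 5i
Step 2: z0^2 = (-11)^2 - (-5)^2 + 110i
Step 3: real part = 121 - 25 = 96

96


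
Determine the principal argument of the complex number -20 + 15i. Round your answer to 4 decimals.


Step 1: z = -20 + 15i
Step 2: arg(z) = atan2(15, -20)
Step 3: arg(z) = 2.4981

2.4981


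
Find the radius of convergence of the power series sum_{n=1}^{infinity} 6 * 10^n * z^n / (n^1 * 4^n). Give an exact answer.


Step 1: General term a_n = 6 * 10^n / (n^1 * 4^n)
Step 2: By the root test, |a_n|^(1/n) = 6^(1/n) * 10 / (n^(1/n) * 4) -> 10/4 as n -> infinity (since 6^(1/n) -> 1 and n^(1/n) -> 1)
Step 3: R = 1/lim|a_n|^(1/n) = 4/10 = 2/5

2/5


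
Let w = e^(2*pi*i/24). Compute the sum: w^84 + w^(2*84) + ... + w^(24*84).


Step 1: The sum sum_{j=1}^{n} w^(k*j) equals n if n | k, else 0.
Step 2: Here n = 24, k = 84
Step 3: Does n divide k? 24 | 84 -> False
Step 4: Sum = 0

0


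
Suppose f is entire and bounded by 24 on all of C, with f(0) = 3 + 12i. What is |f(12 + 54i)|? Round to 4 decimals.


Step 1: By Liouville's theorem, a bounded entire function is constant.
Step 2: f(z) = f(0) = 3 + 12i for all z.
Step 3: |f(w)| = |3 + 12i| = sqrt(9 + 144)
Step 4: = 12.3693

12.3693


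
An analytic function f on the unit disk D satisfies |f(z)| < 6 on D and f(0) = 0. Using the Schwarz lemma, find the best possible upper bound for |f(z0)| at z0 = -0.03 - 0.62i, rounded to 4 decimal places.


Step 1: g = f/6 maps D -> D with g(0) = 0, so by the Schwarz lemma |g(z)| <= |z|, i.e. |f(z)| <= 6|z|; this is sharp (f(z) = 6z).
Step 2: |z0|^2 = (-0.03)^2 + (-0.62)^2 = 0.3853
Step 3: |z0| = sqrt(0.3853) = 0.620725
Step 4: Best bound = 6 * |z0| = 6 * 0.620725 = 3.7244

3.7244


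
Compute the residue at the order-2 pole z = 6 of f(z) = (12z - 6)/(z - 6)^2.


Step 1: Pole of order 2 at z = 6
Step 2: Res = lim d/dz [(z - 6)^2 * f(z)] as z -> 6
Step 3: (z - 6)^2 * f(z) = 12z - 6
Step 4: d/dz[12z - 6] = 12

12


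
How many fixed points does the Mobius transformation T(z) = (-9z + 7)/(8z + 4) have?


Step 1: Fixed points satisfy T(z) = z
Step 2: 8z^2 + 13z - 7 = 0
Step 3: Discriminant = 13^2 - 4*8*(-7) = 393
Step 4: Number of fixed points = 2

2


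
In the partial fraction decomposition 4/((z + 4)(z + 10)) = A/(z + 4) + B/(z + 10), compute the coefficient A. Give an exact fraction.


Step 1: Multiply both sides by (z + 4) and set z = -4
Step 2: A = 4 / (-4 + 10)
Step 3: A = 4 / 6
Step 4: A = 2/3

2/3


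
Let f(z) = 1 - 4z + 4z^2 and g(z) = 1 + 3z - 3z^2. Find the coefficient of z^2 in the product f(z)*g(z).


Step 1: z^2 term in f*g comes from: (1)*(-3z^2) + (-4z)*(3z) + (4z^2)*(1)
Step 2: = -3 - 12 + 4
Step 3: = -11

-11


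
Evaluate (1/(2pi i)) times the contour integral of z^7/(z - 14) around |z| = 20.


Step 1: f(z) = z^7, a = 14 is inside |z| = 20
Step 2: By Cauchy integral formula: (1/(2pi*i)) * integral = f(a)
Step 3: f(14) = 14^7 = 105413504

105413504


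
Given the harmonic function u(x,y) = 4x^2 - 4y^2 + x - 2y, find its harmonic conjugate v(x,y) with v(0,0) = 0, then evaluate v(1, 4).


Step 1: v_x = -u_y = 8y + 2
Step 2: v_y = u_x = 8x + 1
Step 3: v = 8xy + 2x + y + C
Step 4: v(0,0) = 0 => C = 0
Step 5: v(1, 4) = 38

38


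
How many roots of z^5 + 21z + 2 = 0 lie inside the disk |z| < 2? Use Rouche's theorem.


Step 1: On |z| = 2 the three terms have sizes |z^5| = 2^5 = 32, |21z| = 21*2 = 42, |2| = 2
Step 2: The dominant term is g(z) = 21z; let h(z) = z^5 + 2 so f = g + h
Step 3: On |z| = 2: |g| = 42 and |h| <= 32 + 2 = 34
Step 4: Since 42 > 34, |h| < |g| on |z| = 2, so by Rouche f has the same number of zeros as g inside |z| < 2
Step 5: g(z) = 21z has 1 zero (at the origin, multiplicity 1) inside |z| < 2. Answer = 1

1


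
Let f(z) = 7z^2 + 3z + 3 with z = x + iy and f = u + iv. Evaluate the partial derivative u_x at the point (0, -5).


Step 1: f(z) = 7(x+iy)^2 + 3(x+iy) + 3
Step 2: u = 7(x^2 - y^2) + 3x + 3
Step 3: u_x = 14x + 3
Step 4: At (0, -5): u_x = 0 + 3 = 3

3


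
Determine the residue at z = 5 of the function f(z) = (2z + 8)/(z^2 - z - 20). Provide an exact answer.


Step 1: Q(z) = z^2 - z - 20 = (z - 5)(z + 4)
Step 2: Q'(z) = 2z - 1
Step 3: Q'(5) = 9, P(5) = 18
Step 4: Res = P(5)/Q'(5) = 18/9 = 2

2


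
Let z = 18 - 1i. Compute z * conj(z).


Step 1: conj(z) = 18 + 1i
Step 2: z * conj(z) = 18^2 + (-1)^2
Step 3: = 324 + 1 = 325

325


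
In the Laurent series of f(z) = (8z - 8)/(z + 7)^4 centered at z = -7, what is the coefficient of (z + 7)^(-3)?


Step 1: Write the numerator in powers of (z + 7): 8z - 8 = 8(z + 7) + (8*(-7) - 8) = 8(z + 7) - 64
Step 2: Divide by (z + 7)^4: f(z) = -64(z + 7)^(-4) + 8(z + 7)^(-3)
Step 3: This finite sum is the Laurent series of f about z = -7.
Step 4: Coefficient of (z + 7)^(-3) = coefficient of (z + 7) in the re-centred numerator = 8

8


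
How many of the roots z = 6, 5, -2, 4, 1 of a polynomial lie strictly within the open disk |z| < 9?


Step 1: Check each root:
  z = 6: |6| = 6 < 9
  z = 5: |5| = 5 < 9
  z = -2: |-2| = 2 < 9
  z = 4: |4| = 4 < 9
  z = 1: |1| = 1 < 9
Step 2: Count = 5

5


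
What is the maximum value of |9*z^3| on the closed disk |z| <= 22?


Step 1: On |z| = 22, |f(z)| = 9 * |z|^3 = 9 * 22^3
Step 2: By maximum modulus principle, maximum is on boundary.
Step 3: Maximum = 9 * 10648 = 95832

95832


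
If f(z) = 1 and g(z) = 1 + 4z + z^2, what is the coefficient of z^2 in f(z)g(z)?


Step 1: z^2 term in f*g comes from: (1)*(z^2) + (0)*(4z) + (0)*(1)
Step 2: = 1 + 0 + 0
Step 3: = 1

1


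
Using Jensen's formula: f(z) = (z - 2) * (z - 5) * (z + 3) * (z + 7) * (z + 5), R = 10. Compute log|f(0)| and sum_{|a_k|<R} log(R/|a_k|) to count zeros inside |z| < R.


Jensen's formula: (1/2pi)*integral log|f(Re^it)|dt = log|f(0)| + sum_{|a_k|<R} log(R/|a_k|)
Step 1: f(0) = (-2) * (-5) * 3 * 7 * 5 = 1050
Step 2: log|f(0)| = log|2| + log|5| + log|-3| + log|-7| + log|-5| = 6.9565
Step 3: Zeros inside |z| < 10: 2, 5, -3, -7, -5
Step 4: Jensen sum = log(10/2) + log(10/5) + log(10/3) + log(10/7) + log(10/5) = 4.5564
Step 5: n(R) = number of terms in the Jensen sum = count of zeros inside |z| < 10 = 5

5


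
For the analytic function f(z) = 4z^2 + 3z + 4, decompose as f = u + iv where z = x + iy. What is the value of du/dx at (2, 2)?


Step 1: f(z) = 4(x+iy)^2 + 3(x+iy) + 4
Step 2: u = 4(x^2 - y^2) + 3x + 4
Step 3: u_x = 8x + 3
Step 4: At (2, 2): u_x = 16 + 3 = 19

19


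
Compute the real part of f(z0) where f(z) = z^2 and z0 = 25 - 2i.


Step 1: z0 = 25 - 2i
Step 2: z0^2 = 25^2 - (-2)^2 - 100i
Step 3: real part = 625 - 4 = 621

621


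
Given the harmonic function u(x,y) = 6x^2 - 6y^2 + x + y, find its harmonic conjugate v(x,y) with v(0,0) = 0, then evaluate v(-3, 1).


Step 1: v_x = -u_y = 12y - 1
Step 2: v_y = u_x = 12x + 1
Step 3: v = 12xy - x + y + C
Step 4: v(0,0) = 0 => C = 0
Step 5: v(-3, 1) = -32

-32


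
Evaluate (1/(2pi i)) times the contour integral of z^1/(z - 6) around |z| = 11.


Step 1: f(z) = z^1, a = 6 is inside |z| = 11
Step 2: By Cauchy integral formula: (1/(2pi*i)) * integral = f(a)
Step 3: f(6) = 6^1 = 6

6


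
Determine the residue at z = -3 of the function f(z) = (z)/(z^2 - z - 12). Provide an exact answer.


Step 1: Q(z) = z^2 - z - 12 = (z + 3)(z - 4)
Step 2: Q'(z) = 2z - 1
Step 3: Q'(-3) = -7, P(-3) = -3
Step 4: Res = P(-3)/Q'(-3) = -3/(-7) = 3/7

3/7


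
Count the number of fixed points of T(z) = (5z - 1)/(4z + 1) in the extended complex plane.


Step 1: Fixed points satisfy T(z) = z
Step 2: 4z^2 - 4z + 1 = 0
Step 3: Discriminant = (-4)^2 - 4*4*1 = 0
Step 4: Number of fixed points = 1

1


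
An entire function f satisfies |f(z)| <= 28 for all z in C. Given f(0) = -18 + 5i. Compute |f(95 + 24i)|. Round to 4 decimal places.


Step 1: By Liouville's theorem, a bounded entire function is constant.
Step 2: f(z) = f(0) = -18 + 5i for all z.
Step 3: |f(w)| = |-18 + 5i| = sqrt(324 + 25)
Step 4: = 18.6815

18.6815


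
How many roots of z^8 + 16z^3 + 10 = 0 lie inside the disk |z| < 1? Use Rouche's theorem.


Step 1: On |z| = 1 the three terms have sizes |z^8| = 1^8 = 1, |16z^3| = 16*1^3 = 16, |10| = 10
Step 2: The dominant term is g(z) = 16z^3; let h(z) = z^8 + 10 so f = g + h
Step 3: On |z| = 1: |g| = 16 and |h| <= 1 + 10 = 11
Step 4: Since 16 > 11, |h| < |g| on |z| = 1, so by Rouche f has the same number of zeros as g inside |z| < 1
Step 5: g(z) = 16z^3 has 3 zeros (at the origin, multiplicity 3) inside |z| < 1. Answer = 3

3


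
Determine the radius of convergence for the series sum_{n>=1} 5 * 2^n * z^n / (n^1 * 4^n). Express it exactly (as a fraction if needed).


Step 1: General term a_n = 5 * 2^n / (n^1 * 4^n)
Step 2: By the root test, |a_n|^(1/n) = 5^(1/n) * 2 / (n^(1/n) * 4) -> 2/4 as n -> infinity (since 5^(1/n) -> 1 and n^(1/n) -> 1)
Step 3: R = 1/lim|a_n|^(1/n) = 4/2 = 2

2


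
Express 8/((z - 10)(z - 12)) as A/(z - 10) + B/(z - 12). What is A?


Step 1: Multiply both sides by (z - 10) and set z = 10
Step 2: A = 8 / (10 - 12)
Step 3: A = 8 / (-2)
Step 4: A = -4

-4


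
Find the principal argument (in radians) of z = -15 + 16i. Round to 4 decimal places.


Step 1: z = -15 + 16i
Step 2: arg(z) = atan2(16, -15)
Step 3: arg(z) = 2.3239

2.3239


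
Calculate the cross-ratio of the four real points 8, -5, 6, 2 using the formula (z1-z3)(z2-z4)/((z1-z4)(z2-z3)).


Step 1: (z1-z3)(z2-z4) = 2 * (-7) = -14
Step 2: (z1-z4)(z2-z3) = 6 * (-11) = -66
Step 3: Cross-ratio = 14/66 = 7/33

7/33


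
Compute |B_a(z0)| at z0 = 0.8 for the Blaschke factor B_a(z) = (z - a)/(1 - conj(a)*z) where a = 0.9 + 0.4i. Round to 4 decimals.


Step 1: Numerator z0 - a = 0.8 - (0.9 + 0.4i) = -0.1 - 0.4i
Step 2: Denominator 1 - conj(a)*z0 = 1 - (0.9 - 0.4i)*0.8 = 0.28 + 0.32i
Step 3: |z0 - a|^2 = (-0.1)^2 + (-0.4)^2 = 0.17; |1 - conj(a)*z0|^2 = 0.28^2 + 0.32^2 = 0.1808
Step 4: |B_a(0.8)| = sqrt(0.17 / 0.1808) = sqrt(0.940265)
Step 5: = 0.9697

0.9697


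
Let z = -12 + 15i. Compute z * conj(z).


Step 1: conj(z) = -12 - 15i
Step 2: z * conj(z) = (-12)^2 + 15^2
Step 3: = 144 + 225 = 369

369


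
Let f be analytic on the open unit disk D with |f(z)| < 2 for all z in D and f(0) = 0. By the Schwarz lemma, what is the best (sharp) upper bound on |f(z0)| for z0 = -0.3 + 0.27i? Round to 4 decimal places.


Step 1: g = f/2 maps D -> D with g(0) = 0, so by the Schwarz lemma |g(z)| <= |z|, i.e. |f(z)| <= 2|z|; this is sharp (f(z) = 2z).
Step 2: |z0|^2 = (-0.3)^2 + 0.27^2 = 0.1629
Step 3: |z0| = sqrt(0.1629) = 0.403609
Step 4: Best bound = 2 * |z0| = 2 * 0.403609 = 0.8072

0.8072


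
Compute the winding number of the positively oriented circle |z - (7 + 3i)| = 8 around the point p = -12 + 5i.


Step 1: Center c = (7, 3), radius = 8
Step 2: |p - c|^2 = (-19)^2 + 2^2 = 365
Step 3: r^2 = 64
Step 4: |p-c| > r so winding number = 0

0


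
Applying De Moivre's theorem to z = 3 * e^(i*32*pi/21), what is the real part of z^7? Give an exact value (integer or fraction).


Step 1: By De Moivre's theorem, z^7 = 3^7 * e^(i*7*32*pi/21) = 2187 * (cos(32*pi/3) + i*sin(32*pi/3))
Step 2: |z|^7 = 3^7 = 2187
Step 3: Reduce the angle mod 2*pi: 32*pi/3 - 10*pi = 2*pi/3
Step 4: cos(2*pi/3) = -1/2
Step 5: Re(z^7) = 2187 * (-1/2) = -2187/2

-2187/2


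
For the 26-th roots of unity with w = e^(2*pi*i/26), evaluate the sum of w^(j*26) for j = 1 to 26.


Step 1: The sum sum_{j=1}^{n} w^(k*j) equals n if n | k, else 0.
Step 2: Here n = 26, k = 26
Step 3: Does n divide k? 26 | 26 -> True
Step 4: Sum = 26

26


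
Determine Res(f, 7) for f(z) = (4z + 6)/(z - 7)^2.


Step 1: Pole of order 2 at z = 7
Step 2: Res = lim d/dz [(z - 7)^2 * f(z)] as z -> 7
Step 3: (z - 7)^2 * f(z) = 4z + 6
Step 4: d/dz[4z + 6] = 4

4


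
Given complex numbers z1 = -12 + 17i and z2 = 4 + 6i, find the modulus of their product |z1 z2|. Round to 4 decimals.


Step 1: |z1| = sqrt((-12)^2 + 17^2) = sqrt(433)
Step 2: |z2| = sqrt(4^2 + 6^2) = sqrt(52)
Step 3: |z1*z2| = |z1|*|z2| = sqrt(433) * sqrt(52) = sqrt(433 * 52) = sqrt(22516)
Step 4: = 150.0533

150.0533


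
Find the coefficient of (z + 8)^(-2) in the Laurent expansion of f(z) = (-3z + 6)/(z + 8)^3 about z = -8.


Step 1: Write the numerator in powers of (z + 8): -3z + 6 = -3(z + 8) + (-3*(-8) + 6) = -3(z + 8) + 30
Step 2: Divide by (z + 8)^3: f(z) = 30(z + 8)^(-3) - 3(z + 8)^(-2)
Step 3: This finite sum is the Laurent series of f about z = -8.
Step 4: Coefficient of (z + 8)^(-2) = coefficient of (z + 8) in the re-centred numerator = -3

-3


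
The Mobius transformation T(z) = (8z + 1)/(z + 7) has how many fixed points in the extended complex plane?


Step 1: Fixed points satisfy T(z) = z
Step 2: z^2 - z - 1 = 0
Step 3: Discriminant = (-1)^2 - 4*1*(-1) = 5
Step 4: Number of fixed points = 2

2


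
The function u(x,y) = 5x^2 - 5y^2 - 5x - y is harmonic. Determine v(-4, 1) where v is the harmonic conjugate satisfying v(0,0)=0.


Step 1: v_x = -u_y = 10y + 1
Step 2: v_y = u_x = 10x - 5
Step 3: v = 10xy + x - 5y + C
Step 4: v(0,0) = 0 => C = 0
Step 5: v(-4, 1) = -49

-49


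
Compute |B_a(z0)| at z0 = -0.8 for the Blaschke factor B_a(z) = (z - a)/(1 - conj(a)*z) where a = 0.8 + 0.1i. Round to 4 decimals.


Step 1: Numerator z0 - a = -0.8 - (0.8 + 0.1i) = -1.6 - 0.1i
Step 2: Denominator 1 - conj(a)*z0 = 1 - (0.8 - 0.1i)*(-0.8) = 1.64 - 0.08i
Step 3: |z0 - a|^2 = (-1.6)^2 + (-0.1)^2 = 2.57; |1 - conj(a)*z0|^2 = 1.64^2 + (-0.08)^2 = 2.696
Step 4: |B_a(-0.8)| = sqrt(2.57 / 2.696) = sqrt(0.953264)
Step 5: = 0.9764

0.9764


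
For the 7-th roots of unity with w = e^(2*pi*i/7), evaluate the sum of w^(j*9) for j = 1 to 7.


Step 1: The sum sum_{j=1}^{n} w^(k*j) equals n if n | k, else 0.
Step 2: Here n = 7, k = 9
Step 3: Does n divide k? 7 | 9 -> False
Step 4: Sum = 0

0


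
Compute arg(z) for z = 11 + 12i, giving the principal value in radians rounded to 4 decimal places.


Step 1: z = 11 + 12i
Step 2: arg(z) = atan2(12, 11)
Step 3: arg(z) = 0.8288

0.8288


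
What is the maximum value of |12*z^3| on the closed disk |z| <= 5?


Step 1: On |z| = 5, |f(z)| = 12 * |z|^3 = 12 * 5^3
Step 2: By maximum modulus principle, maximum is on boundary.
Step 3: Maximum = 12 * 125 = 1500

1500


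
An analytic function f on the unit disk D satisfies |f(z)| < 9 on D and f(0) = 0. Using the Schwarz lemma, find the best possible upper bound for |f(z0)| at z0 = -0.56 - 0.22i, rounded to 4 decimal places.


Step 1: g = f/9 maps D -> D with g(0) = 0, so by the Schwarz lemma |g(z)| <= |z|, i.e. |f(z)| <= 9|z|; this is sharp (f(z) = 9z).
Step 2: |z0|^2 = (-0.56)^2 + (-0.22)^2 = 0.362
Step 3: |z0| = sqrt(0.362) = 0.601664
Step 4: Best bound = 9 * |z0| = 9 * 0.601664 = 5.415

5.415


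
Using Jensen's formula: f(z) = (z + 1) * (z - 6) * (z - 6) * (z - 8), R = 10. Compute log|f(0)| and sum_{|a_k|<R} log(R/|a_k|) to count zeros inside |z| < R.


Jensen's formula: (1/2pi)*integral log|f(Re^it)|dt = log|f(0)| + sum_{|a_k|<R} log(R/|a_k|)
Step 1: f(0) = 1 * (-6) * (-6) * (-8) = -288
Step 2: log|f(0)| = log|-1| + log|6| + log|6| + log|8| = 5.663
Step 3: Zeros inside |z| < 10: -1, 6, 6, 8
Step 4: Jensen sum = log(10/1) + log(10/6) + log(10/6) + log(10/8) = 3.5474
Step 5: n(R) = number of terms in the Jensen sum = count of zeros inside |z| < 10 = 4

4
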